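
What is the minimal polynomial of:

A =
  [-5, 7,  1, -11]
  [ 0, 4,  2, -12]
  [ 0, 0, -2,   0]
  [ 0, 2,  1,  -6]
x^4 + 9*x^3 + 24*x^2 + 20*x

The characteristic polynomial is χ_A(x) = x*(x + 2)^2*(x + 5), so the eigenvalues are known. The minimal polynomial is
  m_A(x) = Π_λ (x − λ)^{k_λ}
where k_λ is the size of the *largest* Jordan block for λ (equivalently, the smallest k with (A − λI)^k v = 0 for every generalised eigenvector v of λ).

  λ = -5: largest Jordan block has size 1, contributing (x + 5)
  λ = -2: largest Jordan block has size 2, contributing (x + 2)^2
  λ = 0: largest Jordan block has size 1, contributing (x − 0)

So m_A(x) = x*(x + 2)^2*(x + 5) = x^4 + 9*x^3 + 24*x^2 + 20*x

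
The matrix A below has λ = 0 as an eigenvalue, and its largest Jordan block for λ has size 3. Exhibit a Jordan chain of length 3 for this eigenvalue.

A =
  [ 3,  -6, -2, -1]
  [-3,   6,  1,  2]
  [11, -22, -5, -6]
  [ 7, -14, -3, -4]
A Jordan chain for λ = 0 of length 3:
v_1 = (-2, -2, 2, 2)ᵀ
v_2 = (3, -3, 11, 7)ᵀ
v_3 = (1, 0, 0, 0)ᵀ

Let N = A − (0)·I. We want v_3 with N^3 v_3 = 0 but N^2 v_3 ≠ 0; then v_{j-1} := N · v_j for j = 3, …, 2.

Pick v_3 = (1, 0, 0, 0)ᵀ.
Then v_2 = N · v_3 = (3, -3, 11, 7)ᵀ.
Then v_1 = N · v_2 = (-2, -2, 2, 2)ᵀ.

Sanity check: (A − (0)·I) v_1 = (0, 0, 0, 0)ᵀ = 0. ✓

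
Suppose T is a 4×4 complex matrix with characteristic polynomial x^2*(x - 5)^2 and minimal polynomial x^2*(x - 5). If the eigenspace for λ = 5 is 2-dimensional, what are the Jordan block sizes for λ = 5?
Block sizes for λ = 5: [1, 1]

Step 1 — from the characteristic polynomial, algebraic multiplicity of λ = 5 is 2. From dim ker(T − (5)·I) = 2, there are exactly 2 Jordan blocks for λ = 5.
Step 2 — from the minimal polynomial, the factor (x − 5) tells us the largest block for λ = 5 has size 1.
Step 3 — with total size 2, 2 blocks, and largest block 1, the block sizes (in nonincreasing order) are [1, 1].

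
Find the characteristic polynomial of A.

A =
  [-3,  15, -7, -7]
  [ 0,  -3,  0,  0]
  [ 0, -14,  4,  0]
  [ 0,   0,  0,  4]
x^4 - 2*x^3 - 23*x^2 + 24*x + 144

Expanding det(x·I − A) (e.g. by cofactor expansion or by noting that A is similar to its Jordan form J, which has the same characteristic polynomial as A) gives
  χ_A(x) = x^4 - 2*x^3 - 23*x^2 + 24*x + 144
which factors as (x - 4)^2*(x + 3)^2. The eigenvalues (with algebraic multiplicities) are λ = -3 with multiplicity 2, λ = 4 with multiplicity 2.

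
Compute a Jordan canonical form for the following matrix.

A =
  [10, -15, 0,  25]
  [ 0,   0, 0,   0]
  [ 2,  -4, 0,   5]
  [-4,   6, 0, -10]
J_2(0) ⊕ J_2(0)

The characteristic polynomial is
  det(x·I − A) = x^4

Eigenvalues and multiplicities (the geometric multiplicity of λ is n − rank(A − λI), which equals the number of Jordan blocks for λ):
  λ = 0: algebraic multiplicity = 4, geometric multiplicity = 2

Determining the block sizes for each eigenvalue:
  λ = 0: with am = 4 and gm = 2, the partition is not yet determined (e.g. several partitions of 4 into 2 parts exist). Let N = A − (0)·I. Computing rank(N^1) = 2, rank(N^2) = 0; the number of blocks of size ≥ j is rank(N^{j−1}) − rank(N^j), giving [2, 2]. So we have 2 block(s) of size 2 → block sizes [2, 2]

Assembling the blocks gives a Jordan form
J =
  [0, 1, 0, 0]
  [0, 0, 0, 0]
  [0, 0, 0, 1]
  [0, 0, 0, 0]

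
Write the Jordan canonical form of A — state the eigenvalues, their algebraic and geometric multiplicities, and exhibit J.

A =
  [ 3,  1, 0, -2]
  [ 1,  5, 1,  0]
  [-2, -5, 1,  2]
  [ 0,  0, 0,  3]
J_3(3) ⊕ J_1(3)

The characteristic polynomial is
  det(x·I − A) = x^4 - 12*x^3 + 54*x^2 - 108*x + 81 = (x - 3)^4

Eigenvalues and multiplicities (the geometric multiplicity of λ is n − rank(A − λI), which equals the number of Jordan blocks for λ):
  λ = 3: algebraic multiplicity = 4, geometric multiplicity = 2

Determining the block sizes for each eigenvalue:
  λ = 3: with am = 4 and gm = 2, the partition is not yet determined (e.g. several partitions of 4 into 2 parts exist). Let N = A − (3)·I. Computing rank(N^1) = 2, rank(N^2) = 1, rank(N^3) = 0; the number of blocks of size ≥ j is rank(N^{j−1}) − rank(N^j), giving [2, 1, 1]. So we have 1 block(s) of size 3, 1 block(s) of size 1 → block sizes [3, 1]

Assembling the blocks gives a Jordan form
J =
  [3, 1, 0, 0]
  [0, 3, 1, 0]
  [0, 0, 3, 0]
  [0, 0, 0, 3]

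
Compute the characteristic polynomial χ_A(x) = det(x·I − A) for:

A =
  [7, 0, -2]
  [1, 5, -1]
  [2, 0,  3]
x^3 - 15*x^2 + 75*x - 125

Expanding det(x·I − A) (e.g. by cofactor expansion or by noting that A is similar to its Jordan form J, which has the same characteristic polynomial as A) gives
  χ_A(x) = x^3 - 15*x^2 + 75*x - 125
which factors as (x - 5)^3. The eigenvalues (with algebraic multiplicities) are λ = 5 with multiplicity 3.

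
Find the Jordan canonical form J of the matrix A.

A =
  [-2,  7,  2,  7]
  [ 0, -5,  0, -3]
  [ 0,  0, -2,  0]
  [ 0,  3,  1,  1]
J_3(-2) ⊕ J_1(-2)

The characteristic polynomial is
  det(x·I − A) = x^4 + 8*x^3 + 24*x^2 + 32*x + 16 = (x + 2)^4

Eigenvalues and multiplicities (the geometric multiplicity of λ is n − rank(A − λI), which equals the number of Jordan blocks for λ):
  λ = -2: algebraic multiplicity = 4, geometric multiplicity = 2

Determining the block sizes for each eigenvalue:
  λ = -2: with am = 4 and gm = 2, the partition is not yet determined (e.g. several partitions of 4 into 2 parts exist). Let N = A − (-2)·I. Computing rank(N^1) = 2, rank(N^2) = 1, rank(N^3) = 0; the number of blocks of size ≥ j is rank(N^{j−1}) − rank(N^j), giving [2, 1, 1]. So we have 1 block(s) of size 3, 1 block(s) of size 1 → block sizes [3, 1]

Assembling the blocks gives a Jordan form
J =
  [-2,  1,  0,  0]
  [ 0, -2,  1,  0]
  [ 0,  0, -2,  0]
  [ 0,  0,  0, -2]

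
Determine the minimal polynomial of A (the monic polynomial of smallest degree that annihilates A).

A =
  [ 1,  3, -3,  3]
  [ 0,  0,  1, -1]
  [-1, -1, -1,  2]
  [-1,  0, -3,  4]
x^2 - 2*x + 1

The characteristic polynomial is χ_A(x) = (x - 1)^4, so the eigenvalues are known. The minimal polynomial is
  m_A(x) = Π_λ (x − λ)^{k_λ}
where k_λ is the size of the *largest* Jordan block for λ (equivalently, the smallest k with (A − λI)^k v = 0 for every generalised eigenvector v of λ).

  λ = 1: largest Jordan block has size 2, contributing (x − 1)^2

So m_A(x) = (x - 1)^2 = x^2 - 2*x + 1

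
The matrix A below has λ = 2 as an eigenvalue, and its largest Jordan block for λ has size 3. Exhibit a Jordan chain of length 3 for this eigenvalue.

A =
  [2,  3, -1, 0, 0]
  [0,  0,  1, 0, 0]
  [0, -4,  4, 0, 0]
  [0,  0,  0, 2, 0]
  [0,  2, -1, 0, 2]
A Jordan chain for λ = 2 of length 3:
v_1 = (-2, 0, 0, 0, 0)ᵀ
v_2 = (3, -2, -4, 0, 2)ᵀ
v_3 = (0, 1, 0, 0, 0)ᵀ

Let N = A − (2)·I. We want v_3 with N^3 v_3 = 0 but N^2 v_3 ≠ 0; then v_{j-1} := N · v_j for j = 3, …, 2.

Pick v_3 = (0, 1, 0, 0, 0)ᵀ.
Then v_2 = N · v_3 = (3, -2, -4, 0, 2)ᵀ.
Then v_1 = N · v_2 = (-2, 0, 0, 0, 0)ᵀ.

Sanity check: (A − (2)·I) v_1 = (0, 0, 0, 0, 0)ᵀ = 0. ✓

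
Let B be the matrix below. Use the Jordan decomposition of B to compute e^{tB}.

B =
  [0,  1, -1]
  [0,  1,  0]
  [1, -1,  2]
e^{tB} =
  [-t*exp(t) + exp(t), t*exp(t), -t*exp(t)]
  [0, exp(t), 0]
  [t*exp(t), -t*exp(t), t*exp(t) + exp(t)]

Strategy: write B = P · J · P⁻¹ where J is a Jordan canonical form, so e^{tB} = P · e^{tJ} · P⁻¹, and e^{tJ} can be computed block-by-block.

B has Jordan form
J =
  [1, 1, 0]
  [0, 1, 0]
  [0, 0, 1]
(up to reordering of blocks).

Per-block formulas:
  For a 1×1 block at λ = 1: exp(t · [1]) = [e^(1t)].
  For a 2×2 Jordan block J_2(1): exp(t · J_2(1)) = e^(1t)·(I + t·N), where N is the 2×2 nilpotent shift.

After assembling e^{tJ} and conjugating by P, we get:

e^{tB} =
  [-t*exp(t) + exp(t), t*exp(t), -t*exp(t)]
  [0, exp(t), 0]
  [t*exp(t), -t*exp(t), t*exp(t) + exp(t)]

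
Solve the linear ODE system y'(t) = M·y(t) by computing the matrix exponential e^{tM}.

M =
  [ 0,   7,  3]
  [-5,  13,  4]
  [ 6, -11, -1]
e^{tM} =
  [-t^2*exp(4*t)/2 - 4*t*exp(4*t) + exp(4*t), t^2*exp(4*t) + 7*t*exp(4*t), t^2*exp(4*t)/2 + 3*t*exp(4*t)]
  [-t^2*exp(4*t)/2 - 5*t*exp(4*t), t^2*exp(4*t) + 9*t*exp(4*t) + exp(4*t), t^2*exp(4*t)/2 + 4*t*exp(4*t)]
  [t^2*exp(4*t)/2 + 6*t*exp(4*t), -t^2*exp(4*t) - 11*t*exp(4*t), -t^2*exp(4*t)/2 - 5*t*exp(4*t) + exp(4*t)]

Strategy: write M = P · J · P⁻¹ where J is a Jordan canonical form, so e^{tM} = P · e^{tJ} · P⁻¹, and e^{tJ} can be computed block-by-block.

M has Jordan form
J =
  [4, 1, 0]
  [0, 4, 1]
  [0, 0, 4]
(up to reordering of blocks).

Per-block formulas:
  For a 3×3 Jordan block J_3(4): exp(t · J_3(4)) = e^(4t)·(I + t·N + (t^2/2)·N^2), where N is the 3×3 nilpotent shift.

After assembling e^{tJ} and conjugating by P, we get:

e^{tM} =
  [-t^2*exp(4*t)/2 - 4*t*exp(4*t) + exp(4*t), t^2*exp(4*t) + 7*t*exp(4*t), t^2*exp(4*t)/2 + 3*t*exp(4*t)]
  [-t^2*exp(4*t)/2 - 5*t*exp(4*t), t^2*exp(4*t) + 9*t*exp(4*t) + exp(4*t), t^2*exp(4*t)/2 + 4*t*exp(4*t)]
  [t^2*exp(4*t)/2 + 6*t*exp(4*t), -t^2*exp(4*t) - 11*t*exp(4*t), -t^2*exp(4*t)/2 - 5*t*exp(4*t) + exp(4*t)]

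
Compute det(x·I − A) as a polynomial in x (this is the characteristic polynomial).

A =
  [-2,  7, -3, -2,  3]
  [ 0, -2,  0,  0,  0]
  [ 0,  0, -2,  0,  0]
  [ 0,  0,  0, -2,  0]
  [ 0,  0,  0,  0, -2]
x^5 + 10*x^4 + 40*x^3 + 80*x^2 + 80*x + 32

Expanding det(x·I − A) (e.g. by cofactor expansion or by noting that A is similar to its Jordan form J, which has the same characteristic polynomial as A) gives
  χ_A(x) = x^5 + 10*x^4 + 40*x^3 + 80*x^2 + 80*x + 32
which factors as (x + 2)^5. The eigenvalues (with algebraic multiplicities) are λ = -2 with multiplicity 5.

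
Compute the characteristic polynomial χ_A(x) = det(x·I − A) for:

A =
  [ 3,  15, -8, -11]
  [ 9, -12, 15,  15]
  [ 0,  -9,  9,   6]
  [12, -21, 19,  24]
x^4 - 24*x^3 + 216*x^2 - 864*x + 1296

Expanding det(x·I − A) (e.g. by cofactor expansion or by noting that A is similar to its Jordan form J, which has the same characteristic polynomial as A) gives
  χ_A(x) = x^4 - 24*x^3 + 216*x^2 - 864*x + 1296
which factors as (x - 6)^4. The eigenvalues (with algebraic multiplicities) are λ = 6 with multiplicity 4.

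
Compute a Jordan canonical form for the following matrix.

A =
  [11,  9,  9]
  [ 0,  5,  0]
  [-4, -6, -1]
J_2(5) ⊕ J_1(5)

The characteristic polynomial is
  det(x·I − A) = x^3 - 15*x^2 + 75*x - 125 = (x - 5)^3

Eigenvalues and multiplicities (the geometric multiplicity of λ is n − rank(A − λI), which equals the number of Jordan blocks for λ):
  λ = 5: algebraic multiplicity = 3, geometric multiplicity = 2

Determining the block sizes for each eigenvalue:
  λ = 5: 2 blocks summing to 3 forces exactly one block of size 2 and the rest size 1 → block sizes [2, 1]

Assembling the blocks gives a Jordan form
J =
  [5, 1, 0]
  [0, 5, 0]
  [0, 0, 5]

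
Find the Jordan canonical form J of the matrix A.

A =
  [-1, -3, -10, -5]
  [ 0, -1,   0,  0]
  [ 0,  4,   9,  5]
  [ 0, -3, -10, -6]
J_2(-1) ⊕ J_1(-1) ⊕ J_1(4)

The characteristic polynomial is
  det(x·I − A) = x^4 - x^3 - 9*x^2 - 11*x - 4 = (x - 4)*(x + 1)^3

Eigenvalues and multiplicities (the geometric multiplicity of λ is n − rank(A − λI), which equals the number of Jordan blocks for λ):
  λ = -1: algebraic multiplicity = 3, geometric multiplicity = 2
  λ = 4: algebraic multiplicity = 1, geometric multiplicity = 1

Determining the block sizes for each eigenvalue:
  λ = -1: 2 blocks summing to 3 forces exactly one block of size 2 and the rest size 1 → block sizes [2, 1]
  λ = 4: one block (gm = 1), so the single block has size am = 1 → block sizes [1]

Assembling the blocks gives a Jordan form
J =
  [-1,  1,  0, 0]
  [ 0, -1,  0, 0]
  [ 0,  0, -1, 0]
  [ 0,  0,  0, 4]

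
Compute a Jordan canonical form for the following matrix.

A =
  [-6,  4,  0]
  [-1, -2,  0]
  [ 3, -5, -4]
J_3(-4)

The characteristic polynomial is
  det(x·I − A) = x^3 + 12*x^2 + 48*x + 64 = (x + 4)^3

Eigenvalues and multiplicities (the geometric multiplicity of λ is n − rank(A − λI), which equals the number of Jordan blocks for λ):
  λ = -4: algebraic multiplicity = 3, geometric multiplicity = 1

Determining the block sizes for each eigenvalue:
  λ = -4: one block (gm = 1), so the single block has size am = 3 → block sizes [3]

Assembling the blocks gives a Jordan form
J =
  [-4,  1,  0]
  [ 0, -4,  1]
  [ 0,  0, -4]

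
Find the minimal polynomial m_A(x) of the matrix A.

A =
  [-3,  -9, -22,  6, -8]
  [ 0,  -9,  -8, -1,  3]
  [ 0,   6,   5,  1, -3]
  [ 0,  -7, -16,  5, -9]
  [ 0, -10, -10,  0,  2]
x^3 - x^2 - 8*x + 12

The characteristic polynomial is χ_A(x) = (x - 2)^3*(x + 3)^2, so the eigenvalues are known. The minimal polynomial is
  m_A(x) = Π_λ (x − λ)^{k_λ}
where k_λ is the size of the *largest* Jordan block for λ (equivalently, the smallest k with (A − λI)^k v = 0 for every generalised eigenvector v of λ).

  λ = -3: largest Jordan block has size 1, contributing (x + 3)
  λ = 2: largest Jordan block has size 2, contributing (x − 2)^2

So m_A(x) = (x - 2)^2*(x + 3) = x^3 - x^2 - 8*x + 12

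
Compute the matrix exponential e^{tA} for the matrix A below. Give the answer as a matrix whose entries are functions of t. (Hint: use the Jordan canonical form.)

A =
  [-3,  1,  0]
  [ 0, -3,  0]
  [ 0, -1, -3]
e^{tA} =
  [exp(-3*t), t*exp(-3*t), 0]
  [0, exp(-3*t), 0]
  [0, -t*exp(-3*t), exp(-3*t)]

Strategy: write A = P · J · P⁻¹ where J is a Jordan canonical form, so e^{tA} = P · e^{tJ} · P⁻¹, and e^{tJ} can be computed block-by-block.

A has Jordan form
J =
  [-3,  1,  0]
  [ 0, -3,  0]
  [ 0,  0, -3]
(up to reordering of blocks).

Per-block formulas:
  For a 2×2 Jordan block J_2(-3): exp(t · J_2(-3)) = e^(-3t)·(I + t·N), where N is the 2×2 nilpotent shift.
  For a 1×1 block at λ = -3: exp(t · [-3]) = [e^(-3t)].

After assembling e^{tJ} and conjugating by P, we get:

e^{tA} =
  [exp(-3*t), t*exp(-3*t), 0]
  [0, exp(-3*t), 0]
  [0, -t*exp(-3*t), exp(-3*t)]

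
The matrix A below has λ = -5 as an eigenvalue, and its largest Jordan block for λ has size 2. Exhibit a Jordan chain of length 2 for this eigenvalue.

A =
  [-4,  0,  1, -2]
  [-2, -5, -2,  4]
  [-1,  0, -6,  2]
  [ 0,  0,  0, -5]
A Jordan chain for λ = -5 of length 2:
v_1 = (1, -2, -1, 0)ᵀ
v_2 = (1, 0, 0, 0)ᵀ

Let N = A − (-5)·I. We want v_2 with N^2 v_2 = 0 but N^1 v_2 ≠ 0; then v_{j-1} := N · v_j for j = 2, …, 2.

Pick v_2 = (1, 0, 0, 0)ᵀ.
Then v_1 = N · v_2 = (1, -2, -1, 0)ᵀ.

Sanity check: (A − (-5)·I) v_1 = (0, 0, 0, 0)ᵀ = 0. ✓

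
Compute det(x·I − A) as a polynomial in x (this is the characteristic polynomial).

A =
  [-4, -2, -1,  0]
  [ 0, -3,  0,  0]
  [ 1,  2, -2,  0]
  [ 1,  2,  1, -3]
x^4 + 12*x^3 + 54*x^2 + 108*x + 81

Expanding det(x·I − A) (e.g. by cofactor expansion or by noting that A is similar to its Jordan form J, which has the same characteristic polynomial as A) gives
  χ_A(x) = x^4 + 12*x^3 + 54*x^2 + 108*x + 81
which factors as (x + 3)^4. The eigenvalues (with algebraic multiplicities) are λ = -3 with multiplicity 4.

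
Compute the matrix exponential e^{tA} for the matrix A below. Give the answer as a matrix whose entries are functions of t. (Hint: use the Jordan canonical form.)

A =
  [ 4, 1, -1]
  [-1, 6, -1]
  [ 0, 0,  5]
e^{tA} =
  [-t*exp(5*t) + exp(5*t), t*exp(5*t), -t*exp(5*t)]
  [-t*exp(5*t), t*exp(5*t) + exp(5*t), -t*exp(5*t)]
  [0, 0, exp(5*t)]

Strategy: write A = P · J · P⁻¹ where J is a Jordan canonical form, so e^{tA} = P · e^{tJ} · P⁻¹, and e^{tJ} can be computed block-by-block.

A has Jordan form
J =
  [5, 1, 0]
  [0, 5, 0]
  [0, 0, 5]
(up to reordering of blocks).

Per-block formulas:
  For a 1×1 block at λ = 5: exp(t · [5]) = [e^(5t)].
  For a 2×2 Jordan block J_2(5): exp(t · J_2(5)) = e^(5t)·(I + t·N), where N is the 2×2 nilpotent shift.

After assembling e^{tJ} and conjugating by P, we get:

e^{tA} =
  [-t*exp(5*t) + exp(5*t), t*exp(5*t), -t*exp(5*t)]
  [-t*exp(5*t), t*exp(5*t) + exp(5*t), -t*exp(5*t)]
  [0, 0, exp(5*t)]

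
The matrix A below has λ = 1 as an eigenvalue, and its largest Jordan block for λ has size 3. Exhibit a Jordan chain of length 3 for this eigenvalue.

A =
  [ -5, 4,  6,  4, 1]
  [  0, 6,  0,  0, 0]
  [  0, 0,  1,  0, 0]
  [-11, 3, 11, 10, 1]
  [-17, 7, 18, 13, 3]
A Jordan chain for λ = 1 of length 3:
v_1 = (1, 0, 0, 1, 2)ᵀ
v_2 = (0, 0, 0, 0, 1)ᵀ
v_3 = (1, 0, 1, 0, 0)ᵀ

Let N = A − (1)·I. We want v_3 with N^3 v_3 = 0 but N^2 v_3 ≠ 0; then v_{j-1} := N · v_j for j = 3, …, 2.

Pick v_3 = (1, 0, 1, 0, 0)ᵀ.
Then v_2 = N · v_3 = (0, 0, 0, 0, 1)ᵀ.
Then v_1 = N · v_2 = (1, 0, 0, 1, 2)ᵀ.

Sanity check: (A − (1)·I) v_1 = (0, 0, 0, 0, 0)ᵀ = 0. ✓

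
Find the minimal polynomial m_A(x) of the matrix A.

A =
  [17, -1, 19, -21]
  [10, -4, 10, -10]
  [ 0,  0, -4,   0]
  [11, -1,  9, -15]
x^3 + 2*x^2 - 32*x - 96

The characteristic polynomial is χ_A(x) = (x - 6)*(x + 4)^3, so the eigenvalues are known. The minimal polynomial is
  m_A(x) = Π_λ (x − λ)^{k_λ}
where k_λ is the size of the *largest* Jordan block for λ (equivalently, the smallest k with (A − λI)^k v = 0 for every generalised eigenvector v of λ).

  λ = -4: largest Jordan block has size 2, contributing (x + 4)^2
  λ = 6: largest Jordan block has size 1, contributing (x − 6)

So m_A(x) = (x - 6)*(x + 4)^2 = x^3 + 2*x^2 - 32*x - 96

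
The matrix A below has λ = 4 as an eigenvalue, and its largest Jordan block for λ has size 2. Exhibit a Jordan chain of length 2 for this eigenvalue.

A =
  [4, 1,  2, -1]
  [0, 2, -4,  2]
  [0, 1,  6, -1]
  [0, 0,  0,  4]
A Jordan chain for λ = 4 of length 2:
v_1 = (1, -2, 1, 0)ᵀ
v_2 = (0, 1, 0, 0)ᵀ

Let N = A − (4)·I. We want v_2 with N^2 v_2 = 0 but N^1 v_2 ≠ 0; then v_{j-1} := N · v_j for j = 2, …, 2.

Pick v_2 = (0, 1, 0, 0)ᵀ.
Then v_1 = N · v_2 = (1, -2, 1, 0)ᵀ.

Sanity check: (A − (4)·I) v_1 = (0, 0, 0, 0)ᵀ = 0. ✓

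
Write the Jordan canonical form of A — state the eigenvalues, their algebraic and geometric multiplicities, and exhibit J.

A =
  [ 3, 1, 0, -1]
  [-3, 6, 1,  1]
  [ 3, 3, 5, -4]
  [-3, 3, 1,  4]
J_2(3) ⊕ J_2(6)

The characteristic polynomial is
  det(x·I − A) = x^4 - 18*x^3 + 117*x^2 - 324*x + 324 = (x - 6)^2*(x - 3)^2

Eigenvalues and multiplicities (the geometric multiplicity of λ is n − rank(A − λI), which equals the number of Jordan blocks for λ):
  λ = 3: algebraic multiplicity = 2, geometric multiplicity = 1
  λ = 6: algebraic multiplicity = 2, geometric multiplicity = 1

Determining the block sizes for each eigenvalue:
  λ = 3: one block (gm = 1), so the single block has size am = 2 → block sizes [2]
  λ = 6: one block (gm = 1), so the single block has size am = 2 → block sizes [2]

Assembling the blocks gives a Jordan form
J =
  [3, 1, 0, 0]
  [0, 3, 0, 0]
  [0, 0, 6, 1]
  [0, 0, 0, 6]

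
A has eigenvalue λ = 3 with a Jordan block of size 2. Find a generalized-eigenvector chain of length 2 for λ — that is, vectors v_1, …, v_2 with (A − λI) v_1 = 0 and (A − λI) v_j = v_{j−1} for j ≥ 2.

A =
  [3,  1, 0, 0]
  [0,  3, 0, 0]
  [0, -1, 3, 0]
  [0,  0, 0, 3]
A Jordan chain for λ = 3 of length 2:
v_1 = (1, 0, -1, 0)ᵀ
v_2 = (0, 1, 0, 0)ᵀ

Let N = A − (3)·I. We want v_2 with N^2 v_2 = 0 but N^1 v_2 ≠ 0; then v_{j-1} := N · v_j for j = 2, …, 2.

Pick v_2 = (0, 1, 0, 0)ᵀ.
Then v_1 = N · v_2 = (1, 0, -1, 0)ᵀ.

Sanity check: (A − (3)·I) v_1 = (0, 0, 0, 0)ᵀ = 0. ✓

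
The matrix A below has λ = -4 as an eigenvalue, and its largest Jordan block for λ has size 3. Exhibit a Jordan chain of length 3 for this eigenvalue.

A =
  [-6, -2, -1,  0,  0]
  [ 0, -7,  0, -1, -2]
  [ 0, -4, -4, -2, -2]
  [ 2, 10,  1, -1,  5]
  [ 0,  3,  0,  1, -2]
A Jordan chain for λ = -4 of length 3:
v_1 = (4, -2, -4, 2, 2)ᵀ
v_2 = (-2, 0, 0, 2, 0)ᵀ
v_3 = (1, 0, 0, 0, 0)ᵀ

Let N = A − (-4)·I. We want v_3 with N^3 v_3 = 0 but N^2 v_3 ≠ 0; then v_{j-1} := N · v_j for j = 3, …, 2.

Pick v_3 = (1, 0, 0, 0, 0)ᵀ.
Then v_2 = N · v_3 = (-2, 0, 0, 2, 0)ᵀ.
Then v_1 = N · v_2 = (4, -2, -4, 2, 2)ᵀ.

Sanity check: (A − (-4)·I) v_1 = (0, 0, 0, 0, 0)ᵀ = 0. ✓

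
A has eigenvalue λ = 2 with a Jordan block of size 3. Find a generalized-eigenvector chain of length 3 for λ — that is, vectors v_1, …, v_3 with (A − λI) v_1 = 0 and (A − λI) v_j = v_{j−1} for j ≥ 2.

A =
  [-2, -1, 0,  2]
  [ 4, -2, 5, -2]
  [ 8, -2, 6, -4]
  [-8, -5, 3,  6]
A Jordan chain for λ = 2 of length 3:
v_1 = (-4, 24, 24, 4)ᵀ
v_2 = (-4, 4, 8, -8)ᵀ
v_3 = (1, 0, 0, 0)ᵀ

Let N = A − (2)·I. We want v_3 with N^3 v_3 = 0 but N^2 v_3 ≠ 0; then v_{j-1} := N · v_j for j = 3, …, 2.

Pick v_3 = (1, 0, 0, 0)ᵀ.
Then v_2 = N · v_3 = (-4, 4, 8, -8)ᵀ.
Then v_1 = N · v_2 = (-4, 24, 24, 4)ᵀ.

Sanity check: (A − (2)·I) v_1 = (0, 0, 0, 0)ᵀ = 0. ✓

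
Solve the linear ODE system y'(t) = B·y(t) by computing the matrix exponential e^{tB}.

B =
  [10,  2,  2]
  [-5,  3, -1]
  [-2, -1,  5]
e^{tB} =
  [t^2*exp(6*t) + 4*t*exp(6*t) + exp(6*t), 2*t*exp(6*t), 2*t^2*exp(6*t) + 2*t*exp(6*t)]
  [-3*t^2*exp(6*t)/2 - 5*t*exp(6*t), -3*t*exp(6*t) + exp(6*t), -3*t^2*exp(6*t) - t*exp(6*t)]
  [-t^2*exp(6*t)/2 - 2*t*exp(6*t), -t*exp(6*t), -t^2*exp(6*t) - t*exp(6*t) + exp(6*t)]

Strategy: write B = P · J · P⁻¹ where J is a Jordan canonical form, so e^{tB} = P · e^{tJ} · P⁻¹, and e^{tJ} can be computed block-by-block.

B has Jordan form
J =
  [6, 1, 0]
  [0, 6, 1]
  [0, 0, 6]
(up to reordering of blocks).

Per-block formulas:
  For a 3×3 Jordan block J_3(6): exp(t · J_3(6)) = e^(6t)·(I + t·N + (t^2/2)·N^2), where N is the 3×3 nilpotent shift.

After assembling e^{tJ} and conjugating by P, we get:

e^{tB} =
  [t^2*exp(6*t) + 4*t*exp(6*t) + exp(6*t), 2*t*exp(6*t), 2*t^2*exp(6*t) + 2*t*exp(6*t)]
  [-3*t^2*exp(6*t)/2 - 5*t*exp(6*t), -3*t*exp(6*t) + exp(6*t), -3*t^2*exp(6*t) - t*exp(6*t)]
  [-t^2*exp(6*t)/2 - 2*t*exp(6*t), -t*exp(6*t), -t^2*exp(6*t) - t*exp(6*t) + exp(6*t)]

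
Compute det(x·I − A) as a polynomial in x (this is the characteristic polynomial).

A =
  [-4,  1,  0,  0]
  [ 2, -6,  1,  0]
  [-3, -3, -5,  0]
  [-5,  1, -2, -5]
x^4 + 20*x^3 + 150*x^2 + 500*x + 625

Expanding det(x·I − A) (e.g. by cofactor expansion or by noting that A is similar to its Jordan form J, which has the same characteristic polynomial as A) gives
  χ_A(x) = x^4 + 20*x^3 + 150*x^2 + 500*x + 625
which factors as (x + 5)^4. The eigenvalues (with algebraic multiplicities) are λ = -5 with multiplicity 4.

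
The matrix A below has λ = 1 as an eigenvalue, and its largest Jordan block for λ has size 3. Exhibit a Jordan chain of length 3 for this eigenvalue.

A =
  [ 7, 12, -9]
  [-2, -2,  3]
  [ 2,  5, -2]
A Jordan chain for λ = 1 of length 3:
v_1 = (-6, 0, -4)ᵀ
v_2 = (6, -2, 2)ᵀ
v_3 = (1, 0, 0)ᵀ

Let N = A − (1)·I. We want v_3 with N^3 v_3 = 0 but N^2 v_3 ≠ 0; then v_{j-1} := N · v_j for j = 3, …, 2.

Pick v_3 = (1, 0, 0)ᵀ.
Then v_2 = N · v_3 = (6, -2, 2)ᵀ.
Then v_1 = N · v_2 = (-6, 0, -4)ᵀ.

Sanity check: (A − (1)·I) v_1 = (0, 0, 0)ᵀ = 0. ✓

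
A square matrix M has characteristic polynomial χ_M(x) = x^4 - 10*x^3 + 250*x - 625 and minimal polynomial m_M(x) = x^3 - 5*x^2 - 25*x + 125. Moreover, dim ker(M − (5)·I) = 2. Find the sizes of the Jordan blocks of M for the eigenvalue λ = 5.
Block sizes for λ = 5: [2, 1]

Step 1 — from the characteristic polynomial, algebraic multiplicity of λ = 5 is 3. From dim ker(M − (5)·I) = 2, there are exactly 2 Jordan blocks for λ = 5.
Step 2 — from the minimal polynomial, the factor (x − 5)^2 tells us the largest block for λ = 5 has size 2.
Step 3 — with total size 3, 2 blocks, and largest block 2, the block sizes (in nonincreasing order) are [2, 1].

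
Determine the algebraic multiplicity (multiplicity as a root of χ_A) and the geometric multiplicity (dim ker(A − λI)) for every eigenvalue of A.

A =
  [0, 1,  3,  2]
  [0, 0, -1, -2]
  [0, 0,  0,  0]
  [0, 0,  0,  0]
λ = 0: alg = 4, geom = 2

Step 1 — factor the characteristic polynomial to read off the algebraic multiplicities:
  χ_A(x) = x^4

Step 2 — compute geometric multiplicities via the rank-nullity identity g(λ) = n − rank(A − λI):
  rank(A − (0)·I) = 2, so dim ker(A − (0)·I) = n − 2 = 2

Summary:
  λ = 0: algebraic multiplicity = 4, geometric multiplicity = 2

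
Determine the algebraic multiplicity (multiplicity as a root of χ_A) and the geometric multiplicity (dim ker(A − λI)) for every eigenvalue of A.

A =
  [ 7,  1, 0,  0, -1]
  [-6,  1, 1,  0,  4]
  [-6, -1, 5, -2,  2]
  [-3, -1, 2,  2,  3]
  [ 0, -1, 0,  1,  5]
λ = 4: alg = 5, geom = 2

Step 1 — factor the characteristic polynomial to read off the algebraic multiplicities:
  χ_A(x) = (x - 4)^5

Step 2 — compute geometric multiplicities via the rank-nullity identity g(λ) = n − rank(A − λI):
  rank(A − (4)·I) = 3, so dim ker(A − (4)·I) = n − 3 = 2

Summary:
  λ = 4: algebraic multiplicity = 5, geometric multiplicity = 2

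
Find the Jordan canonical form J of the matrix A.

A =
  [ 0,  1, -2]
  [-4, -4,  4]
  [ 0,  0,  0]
J_2(-2) ⊕ J_1(0)

The characteristic polynomial is
  det(x·I − A) = x^3 + 4*x^2 + 4*x = x*(x + 2)^2

Eigenvalues and multiplicities (the geometric multiplicity of λ is n − rank(A − λI), which equals the number of Jordan blocks for λ):
  λ = -2: algebraic multiplicity = 2, geometric multiplicity = 1
  λ = 0: algebraic multiplicity = 1, geometric multiplicity = 1

Determining the block sizes for each eigenvalue:
  λ = -2: one block (gm = 1), so the single block has size am = 2 → block sizes [2]
  λ = 0: one block (gm = 1), so the single block has size am = 1 → block sizes [1]

Assembling the blocks gives a Jordan form
J =
  [-2,  1, 0]
  [ 0, -2, 0]
  [ 0,  0, 0]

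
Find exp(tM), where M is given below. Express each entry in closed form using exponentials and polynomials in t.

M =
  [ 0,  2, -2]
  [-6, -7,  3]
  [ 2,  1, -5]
e^{tM} =
  [4*t*exp(-4*t) + exp(-4*t), 2*t*exp(-4*t), -2*t*exp(-4*t)]
  [-6*t*exp(-4*t), -3*t*exp(-4*t) + exp(-4*t), 3*t*exp(-4*t)]
  [2*t*exp(-4*t), t*exp(-4*t), -t*exp(-4*t) + exp(-4*t)]

Strategy: write M = P · J · P⁻¹ where J is a Jordan canonical form, so e^{tM} = P · e^{tJ} · P⁻¹, and e^{tJ} can be computed block-by-block.

M has Jordan form
J =
  [-4,  1,  0]
  [ 0, -4,  0]
  [ 0,  0, -4]
(up to reordering of blocks).

Per-block formulas:
  For a 2×2 Jordan block J_2(-4): exp(t · J_2(-4)) = e^(-4t)·(I + t·N), where N is the 2×2 nilpotent shift.
  For a 1×1 block at λ = -4: exp(t · [-4]) = [e^(-4t)].

After assembling e^{tJ} and conjugating by P, we get:

e^{tM} =
  [4*t*exp(-4*t) + exp(-4*t), 2*t*exp(-4*t), -2*t*exp(-4*t)]
  [-6*t*exp(-4*t), -3*t*exp(-4*t) + exp(-4*t), 3*t*exp(-4*t)]
  [2*t*exp(-4*t), t*exp(-4*t), -t*exp(-4*t) + exp(-4*t)]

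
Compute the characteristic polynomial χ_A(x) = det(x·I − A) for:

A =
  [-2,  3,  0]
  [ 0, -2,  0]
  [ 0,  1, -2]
x^3 + 6*x^2 + 12*x + 8

Expanding det(x·I − A) (e.g. by cofactor expansion or by noting that A is similar to its Jordan form J, which has the same characteristic polynomial as A) gives
  χ_A(x) = x^3 + 6*x^2 + 12*x + 8
which factors as (x + 2)^3. The eigenvalues (with algebraic multiplicities) are λ = -2 with multiplicity 3.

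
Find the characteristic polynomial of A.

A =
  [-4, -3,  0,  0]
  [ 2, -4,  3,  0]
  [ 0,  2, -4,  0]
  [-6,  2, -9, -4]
x^4 + 16*x^3 + 96*x^2 + 256*x + 256

Expanding det(x·I − A) (e.g. by cofactor expansion or by noting that A is similar to its Jordan form J, which has the same characteristic polynomial as A) gives
  χ_A(x) = x^4 + 16*x^3 + 96*x^2 + 256*x + 256
which factors as (x + 4)^4. The eigenvalues (with algebraic multiplicities) are λ = -4 with multiplicity 4.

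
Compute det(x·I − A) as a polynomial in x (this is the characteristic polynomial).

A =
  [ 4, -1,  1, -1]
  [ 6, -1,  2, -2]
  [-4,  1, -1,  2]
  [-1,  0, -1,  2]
x^4 - 4*x^3 + 6*x^2 - 4*x + 1

Expanding det(x·I − A) (e.g. by cofactor expansion or by noting that A is similar to its Jordan form J, which has the same characteristic polynomial as A) gives
  χ_A(x) = x^4 - 4*x^3 + 6*x^2 - 4*x + 1
which factors as (x - 1)^4. The eigenvalues (with algebraic multiplicities) are λ = 1 with multiplicity 4.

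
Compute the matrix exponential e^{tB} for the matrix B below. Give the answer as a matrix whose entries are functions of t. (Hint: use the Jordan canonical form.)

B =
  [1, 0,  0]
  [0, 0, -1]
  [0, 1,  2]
e^{tB} =
  [exp(t), 0, 0]
  [0, -t*exp(t) + exp(t), -t*exp(t)]
  [0, t*exp(t), t*exp(t) + exp(t)]

Strategy: write B = P · J · P⁻¹ where J is a Jordan canonical form, so e^{tB} = P · e^{tJ} · P⁻¹, and e^{tJ} can be computed block-by-block.

B has Jordan form
J =
  [1, 1, 0]
  [0, 1, 0]
  [0, 0, 1]
(up to reordering of blocks).

Per-block formulas:
  For a 1×1 block at λ = 1: exp(t · [1]) = [e^(1t)].
  For a 2×2 Jordan block J_2(1): exp(t · J_2(1)) = e^(1t)·(I + t·N), where N is the 2×2 nilpotent shift.

After assembling e^{tJ} and conjugating by P, we get:

e^{tB} =
  [exp(t), 0, 0]
  [0, -t*exp(t) + exp(t), -t*exp(t)]
  [0, t*exp(t), t*exp(t) + exp(t)]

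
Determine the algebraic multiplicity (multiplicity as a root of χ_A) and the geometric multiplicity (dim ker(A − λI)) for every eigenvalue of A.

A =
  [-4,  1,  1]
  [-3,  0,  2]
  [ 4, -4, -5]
λ = -3: alg = 3, geom = 1

Step 1 — factor the characteristic polynomial to read off the algebraic multiplicities:
  χ_A(x) = (x + 3)^3

Step 2 — compute geometric multiplicities via the rank-nullity identity g(λ) = n − rank(A − λI):
  rank(A − (-3)·I) = 2, so dim ker(A − (-3)·I) = n − 2 = 1

Summary:
  λ = -3: algebraic multiplicity = 3, geometric multiplicity = 1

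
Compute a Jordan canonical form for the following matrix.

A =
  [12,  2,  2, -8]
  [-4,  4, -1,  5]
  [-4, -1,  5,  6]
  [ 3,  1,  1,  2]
J_1(5) ⊕ J_3(6)

The characteristic polynomial is
  det(x·I − A) = x^4 - 23*x^3 + 198*x^2 - 756*x + 1080 = (x - 6)^3*(x - 5)

Eigenvalues and multiplicities (the geometric multiplicity of λ is n − rank(A − λI), which equals the number of Jordan blocks for λ):
  λ = 5: algebraic multiplicity = 1, geometric multiplicity = 1
  λ = 6: algebraic multiplicity = 3, geometric multiplicity = 1

Determining the block sizes for each eigenvalue:
  λ = 5: one block (gm = 1), so the single block has size am = 1 → block sizes [1]
  λ = 6: one block (gm = 1), so the single block has size am = 3 → block sizes [3]

Assembling the blocks gives a Jordan form
J =
  [5, 0, 0, 0]
  [0, 6, 1, 0]
  [0, 0, 6, 1]
  [0, 0, 0, 6]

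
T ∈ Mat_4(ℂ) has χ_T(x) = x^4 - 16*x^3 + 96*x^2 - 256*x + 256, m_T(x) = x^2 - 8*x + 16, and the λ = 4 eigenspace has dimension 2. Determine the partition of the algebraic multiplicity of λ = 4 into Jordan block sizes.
Block sizes for λ = 4: [2, 2]

Step 1 — from the characteristic polynomial, algebraic multiplicity of λ = 4 is 4. From dim ker(T − (4)·I) = 2, there are exactly 2 Jordan blocks for λ = 4.
Step 2 — from the minimal polynomial, the factor (x − 4)^2 tells us the largest block for λ = 4 has size 2.
Step 3 — with total size 4, 2 blocks, and largest block 2, the block sizes (in nonincreasing order) are [2, 2].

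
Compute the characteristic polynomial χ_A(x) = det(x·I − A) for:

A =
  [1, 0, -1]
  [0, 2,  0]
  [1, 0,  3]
x^3 - 6*x^2 + 12*x - 8

Expanding det(x·I − A) (e.g. by cofactor expansion or by noting that A is similar to its Jordan form J, which has the same characteristic polynomial as A) gives
  χ_A(x) = x^3 - 6*x^2 + 12*x - 8
which factors as (x - 2)^3. The eigenvalues (with algebraic multiplicities) are λ = 2 with multiplicity 3.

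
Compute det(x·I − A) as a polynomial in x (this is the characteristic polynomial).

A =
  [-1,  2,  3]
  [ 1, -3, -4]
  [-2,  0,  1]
x^3 + 3*x^2 + 3*x + 1

Expanding det(x·I − A) (e.g. by cofactor expansion or by noting that A is similar to its Jordan form J, which has the same characteristic polynomial as A) gives
  χ_A(x) = x^3 + 3*x^2 + 3*x + 1
which factors as (x + 1)^3. The eigenvalues (with algebraic multiplicities) are λ = -1 with multiplicity 3.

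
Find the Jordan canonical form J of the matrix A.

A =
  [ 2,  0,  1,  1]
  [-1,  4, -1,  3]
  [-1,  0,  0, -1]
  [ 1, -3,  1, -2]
J_3(1) ⊕ J_1(1)

The characteristic polynomial is
  det(x·I − A) = x^4 - 4*x^3 + 6*x^2 - 4*x + 1 = (x - 1)^4

Eigenvalues and multiplicities (the geometric multiplicity of λ is n − rank(A − λI), which equals the number of Jordan blocks for λ):
  λ = 1: algebraic multiplicity = 4, geometric multiplicity = 2

Determining the block sizes for each eigenvalue:
  λ = 1: with am = 4 and gm = 2, the partition is not yet determined (e.g. several partitions of 4 into 2 parts exist). Let N = A − (1)·I. Computing rank(N^1) = 2, rank(N^2) = 1, rank(N^3) = 0; the number of blocks of size ≥ j is rank(N^{j−1}) − rank(N^j), giving [2, 1, 1]. So we have 1 block(s) of size 3, 1 block(s) of size 1 → block sizes [3, 1]

Assembling the blocks gives a Jordan form
J =
  [1, 1, 0, 0]
  [0, 1, 1, 0]
  [0, 0, 1, 0]
  [0, 0, 0, 1]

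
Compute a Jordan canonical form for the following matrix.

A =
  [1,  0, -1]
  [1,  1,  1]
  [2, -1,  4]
J_3(2)

The characteristic polynomial is
  det(x·I − A) = x^3 - 6*x^2 + 12*x - 8 = (x - 2)^3

Eigenvalues and multiplicities (the geometric multiplicity of λ is n − rank(A − λI), which equals the number of Jordan blocks for λ):
  λ = 2: algebraic multiplicity = 3, geometric multiplicity = 1

Determining the block sizes for each eigenvalue:
  λ = 2: one block (gm = 1), so the single block has size am = 3 → block sizes [3]

Assembling the blocks gives a Jordan form
J =
  [2, 1, 0]
  [0, 2, 1]
  [0, 0, 2]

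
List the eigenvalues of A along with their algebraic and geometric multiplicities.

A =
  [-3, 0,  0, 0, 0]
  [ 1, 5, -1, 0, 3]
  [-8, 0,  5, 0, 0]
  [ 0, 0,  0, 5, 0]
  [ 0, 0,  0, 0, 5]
λ = -3: alg = 1, geom = 1; λ = 5: alg = 4, geom = 3

Step 1 — factor the characteristic polynomial to read off the algebraic multiplicities:
  χ_A(x) = (x - 5)^4*(x + 3)

Step 2 — compute geometric multiplicities via the rank-nullity identity g(λ) = n − rank(A − λI):
  rank(A − (-3)·I) = 4, so dim ker(A − (-3)·I) = n − 4 = 1
  rank(A − (5)·I) = 2, so dim ker(A − (5)·I) = n − 2 = 3

Summary:
  λ = -3: algebraic multiplicity = 1, geometric multiplicity = 1
  λ = 5: algebraic multiplicity = 4, geometric multiplicity = 3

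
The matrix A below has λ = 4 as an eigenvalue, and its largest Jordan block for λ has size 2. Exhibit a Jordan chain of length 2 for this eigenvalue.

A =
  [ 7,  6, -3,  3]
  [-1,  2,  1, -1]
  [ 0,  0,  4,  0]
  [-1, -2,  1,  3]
A Jordan chain for λ = 4 of length 2:
v_1 = (3, -1, 0, -1)ᵀ
v_2 = (1, 0, 0, 0)ᵀ

Let N = A − (4)·I. We want v_2 with N^2 v_2 = 0 but N^1 v_2 ≠ 0; then v_{j-1} := N · v_j for j = 2, …, 2.

Pick v_2 = (1, 0, 0, 0)ᵀ.
Then v_1 = N · v_2 = (3, -1, 0, -1)ᵀ.

Sanity check: (A − (4)·I) v_1 = (0, 0, 0, 0)ᵀ = 0. ✓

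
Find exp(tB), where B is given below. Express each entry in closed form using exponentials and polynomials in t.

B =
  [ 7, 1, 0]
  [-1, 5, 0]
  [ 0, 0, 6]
e^{tB} =
  [t*exp(6*t) + exp(6*t), t*exp(6*t), 0]
  [-t*exp(6*t), -t*exp(6*t) + exp(6*t), 0]
  [0, 0, exp(6*t)]

Strategy: write B = P · J · P⁻¹ where J is a Jordan canonical form, so e^{tB} = P · e^{tJ} · P⁻¹, and e^{tJ} can be computed block-by-block.

B has Jordan form
J =
  [6, 1, 0]
  [0, 6, 0]
  [0, 0, 6]
(up to reordering of blocks).

Per-block formulas:
  For a 2×2 Jordan block J_2(6): exp(t · J_2(6)) = e^(6t)·(I + t·N), where N is the 2×2 nilpotent shift.
  For a 1×1 block at λ = 6: exp(t · [6]) = [e^(6t)].

After assembling e^{tJ} and conjugating by P, we get:

e^{tB} =
  [t*exp(6*t) + exp(6*t), t*exp(6*t), 0]
  [-t*exp(6*t), -t*exp(6*t) + exp(6*t), 0]
  [0, 0, exp(6*t)]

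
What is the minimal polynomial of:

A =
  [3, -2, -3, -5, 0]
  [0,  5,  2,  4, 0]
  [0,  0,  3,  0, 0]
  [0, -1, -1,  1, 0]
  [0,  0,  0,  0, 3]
x^3 - 9*x^2 + 27*x - 27

The characteristic polynomial is χ_A(x) = (x - 3)^5, so the eigenvalues are known. The minimal polynomial is
  m_A(x) = Π_λ (x − λ)^{k_λ}
where k_λ is the size of the *largest* Jordan block for λ (equivalently, the smallest k with (A − λI)^k v = 0 for every generalised eigenvector v of λ).

  λ = 3: largest Jordan block has size 3, contributing (x − 3)^3

So m_A(x) = (x - 3)^3 = x^3 - 9*x^2 + 27*x - 27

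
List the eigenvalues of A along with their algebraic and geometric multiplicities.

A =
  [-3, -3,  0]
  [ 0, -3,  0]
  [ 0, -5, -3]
λ = -3: alg = 3, geom = 2

Step 1 — factor the characteristic polynomial to read off the algebraic multiplicities:
  χ_A(x) = (x + 3)^3

Step 2 — compute geometric multiplicities via the rank-nullity identity g(λ) = n − rank(A − λI):
  rank(A − (-3)·I) = 1, so dim ker(A − (-3)·I) = n − 1 = 2

Summary:
  λ = -3: algebraic multiplicity = 3, geometric multiplicity = 2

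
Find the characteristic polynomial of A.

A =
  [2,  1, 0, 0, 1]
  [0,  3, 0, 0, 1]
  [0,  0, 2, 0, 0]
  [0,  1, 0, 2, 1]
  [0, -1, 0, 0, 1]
x^5 - 10*x^4 + 40*x^3 - 80*x^2 + 80*x - 32

Expanding det(x·I − A) (e.g. by cofactor expansion or by noting that A is similar to its Jordan form J, which has the same characteristic polynomial as A) gives
  χ_A(x) = x^5 - 10*x^4 + 40*x^3 - 80*x^2 + 80*x - 32
which factors as (x - 2)^5. The eigenvalues (with algebraic multiplicities) are λ = 2 with multiplicity 5.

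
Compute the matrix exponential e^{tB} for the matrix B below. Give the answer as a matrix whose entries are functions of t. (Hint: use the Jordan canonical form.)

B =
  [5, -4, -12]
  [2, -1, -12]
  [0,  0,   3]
e^{tB} =
  [2*exp(3*t) - exp(t), -2*exp(3*t) + 2*exp(t), -6*exp(3*t) + 6*exp(t)]
  [exp(3*t) - exp(t), -exp(3*t) + 2*exp(t), -6*exp(3*t) + 6*exp(t)]
  [0, 0, exp(3*t)]

Strategy: write B = P · J · P⁻¹ where J is a Jordan canonical form, so e^{tB} = P · e^{tJ} · P⁻¹, and e^{tJ} can be computed block-by-block.

B has Jordan form
J =
  [1, 0, 0]
  [0, 3, 0]
  [0, 0, 3]
(up to reordering of blocks).

Per-block formulas:
  For a 1×1 block at λ = 1: exp(t · [1]) = [e^(1t)].
  For a 1×1 block at λ = 3: exp(t · [3]) = [e^(3t)].

After assembling e^{tJ} and conjugating by P, we get:

e^{tB} =
  [2*exp(3*t) - exp(t), -2*exp(3*t) + 2*exp(t), -6*exp(3*t) + 6*exp(t)]
  [exp(3*t) - exp(t), -exp(3*t) + 2*exp(t), -6*exp(3*t) + 6*exp(t)]
  [0, 0, exp(3*t)]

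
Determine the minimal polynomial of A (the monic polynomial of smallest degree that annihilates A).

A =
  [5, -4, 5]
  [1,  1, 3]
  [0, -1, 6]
x^3 - 12*x^2 + 48*x - 64

The characteristic polynomial is χ_A(x) = (x - 4)^3, so the eigenvalues are known. The minimal polynomial is
  m_A(x) = Π_λ (x − λ)^{k_λ}
where k_λ is the size of the *largest* Jordan block for λ (equivalently, the smallest k with (A − λI)^k v = 0 for every generalised eigenvector v of λ).

  λ = 4: largest Jordan block has size 3, contributing (x − 4)^3

So m_A(x) = (x - 4)^3 = x^3 - 12*x^2 + 48*x - 64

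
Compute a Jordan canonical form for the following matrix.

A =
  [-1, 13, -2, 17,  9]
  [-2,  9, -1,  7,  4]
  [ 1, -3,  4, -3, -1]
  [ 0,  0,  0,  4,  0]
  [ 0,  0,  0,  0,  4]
J_3(4) ⊕ J_1(4) ⊕ J_1(4)

The characteristic polynomial is
  det(x·I − A) = x^5 - 20*x^4 + 160*x^3 - 640*x^2 + 1280*x - 1024 = (x - 4)^5

Eigenvalues and multiplicities (the geometric multiplicity of λ is n − rank(A − λI), which equals the number of Jordan blocks for λ):
  λ = 4: algebraic multiplicity = 5, geometric multiplicity = 3

Determining the block sizes for each eigenvalue:
  λ = 4: with am = 5 and gm = 3, the partition is not yet determined (e.g. several partitions of 5 into 3 parts exist). Let N = A − (4)·I. Computing rank(N^1) = 2, rank(N^2) = 1, rank(N^3) = 0; the number of blocks of size ≥ j is rank(N^{j−1}) − rank(N^j), giving [3, 1, 1]. So we have 1 block(s) of size 3, 2 block(s) of size 1 → block sizes [3, 1, 1]

Assembling the blocks gives a Jordan form
J =
  [4, 1, 0, 0, 0]
  [0, 4, 1, 0, 0]
  [0, 0, 4, 0, 0]
  [0, 0, 0, 4, 0]
  [0, 0, 0, 0, 4]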